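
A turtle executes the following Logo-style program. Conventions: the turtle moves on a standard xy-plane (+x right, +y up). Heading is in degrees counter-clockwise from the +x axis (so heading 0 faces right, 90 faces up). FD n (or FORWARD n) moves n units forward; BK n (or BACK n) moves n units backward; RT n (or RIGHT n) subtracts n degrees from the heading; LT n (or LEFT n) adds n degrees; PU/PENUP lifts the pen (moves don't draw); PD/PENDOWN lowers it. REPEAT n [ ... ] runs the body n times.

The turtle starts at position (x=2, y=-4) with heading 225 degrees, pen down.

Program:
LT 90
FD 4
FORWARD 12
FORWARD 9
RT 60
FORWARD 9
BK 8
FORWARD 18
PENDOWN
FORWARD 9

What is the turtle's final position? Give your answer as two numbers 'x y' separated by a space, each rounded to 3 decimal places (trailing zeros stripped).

Answer: 12.431 -48.724

Derivation:
Executing turtle program step by step:
Start: pos=(2,-4), heading=225, pen down
LT 90: heading 225 -> 315
FD 4: (2,-4) -> (4.828,-6.828) [heading=315, draw]
FD 12: (4.828,-6.828) -> (13.314,-15.314) [heading=315, draw]
FD 9: (13.314,-15.314) -> (19.678,-21.678) [heading=315, draw]
RT 60: heading 315 -> 255
FD 9: (19.678,-21.678) -> (17.348,-30.371) [heading=255, draw]
BK 8: (17.348,-30.371) -> (19.419,-22.644) [heading=255, draw]
FD 18: (19.419,-22.644) -> (14.76,-40.03) [heading=255, draw]
PD: pen down
FD 9: (14.76,-40.03) -> (12.431,-48.724) [heading=255, draw]
Final: pos=(12.431,-48.724), heading=255, 7 segment(s) drawn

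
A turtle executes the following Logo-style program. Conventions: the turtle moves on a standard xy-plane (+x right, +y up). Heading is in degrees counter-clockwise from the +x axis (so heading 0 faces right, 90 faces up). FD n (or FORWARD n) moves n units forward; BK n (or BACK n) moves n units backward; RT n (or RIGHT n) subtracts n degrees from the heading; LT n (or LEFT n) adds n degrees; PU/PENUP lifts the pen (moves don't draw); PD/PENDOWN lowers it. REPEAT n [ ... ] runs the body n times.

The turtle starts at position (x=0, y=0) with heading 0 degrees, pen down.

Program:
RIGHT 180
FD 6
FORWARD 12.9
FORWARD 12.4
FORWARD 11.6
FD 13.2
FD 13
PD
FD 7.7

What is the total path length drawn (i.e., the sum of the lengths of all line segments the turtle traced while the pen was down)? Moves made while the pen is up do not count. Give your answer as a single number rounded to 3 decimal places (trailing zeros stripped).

Answer: 76.8

Derivation:
Executing turtle program step by step:
Start: pos=(0,0), heading=0, pen down
RT 180: heading 0 -> 180
FD 6: (0,0) -> (-6,0) [heading=180, draw]
FD 12.9: (-6,0) -> (-18.9,0) [heading=180, draw]
FD 12.4: (-18.9,0) -> (-31.3,0) [heading=180, draw]
FD 11.6: (-31.3,0) -> (-42.9,0) [heading=180, draw]
FD 13.2: (-42.9,0) -> (-56.1,0) [heading=180, draw]
FD 13: (-56.1,0) -> (-69.1,0) [heading=180, draw]
PD: pen down
FD 7.7: (-69.1,0) -> (-76.8,0) [heading=180, draw]
Final: pos=(-76.8,0), heading=180, 7 segment(s) drawn

Segment lengths:
  seg 1: (0,0) -> (-6,0), length = 6
  seg 2: (-6,0) -> (-18.9,0), length = 12.9
  seg 3: (-18.9,0) -> (-31.3,0), length = 12.4
  seg 4: (-31.3,0) -> (-42.9,0), length = 11.6
  seg 5: (-42.9,0) -> (-56.1,0), length = 13.2
  seg 6: (-56.1,0) -> (-69.1,0), length = 13
  seg 7: (-69.1,0) -> (-76.8,0), length = 7.7
Total = 76.8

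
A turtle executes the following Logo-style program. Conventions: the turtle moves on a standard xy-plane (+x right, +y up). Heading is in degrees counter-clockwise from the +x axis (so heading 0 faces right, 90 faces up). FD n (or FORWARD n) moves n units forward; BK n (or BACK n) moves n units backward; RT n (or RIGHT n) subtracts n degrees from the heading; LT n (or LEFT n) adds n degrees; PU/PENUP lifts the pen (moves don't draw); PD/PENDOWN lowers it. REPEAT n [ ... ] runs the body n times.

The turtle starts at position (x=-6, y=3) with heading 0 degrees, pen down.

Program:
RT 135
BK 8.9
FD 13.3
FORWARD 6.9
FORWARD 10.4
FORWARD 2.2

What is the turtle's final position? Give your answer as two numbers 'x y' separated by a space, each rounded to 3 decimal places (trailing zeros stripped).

Executing turtle program step by step:
Start: pos=(-6,3), heading=0, pen down
RT 135: heading 0 -> 225
BK 8.9: (-6,3) -> (0.293,9.293) [heading=225, draw]
FD 13.3: (0.293,9.293) -> (-9.111,-0.111) [heading=225, draw]
FD 6.9: (-9.111,-0.111) -> (-13.99,-4.99) [heading=225, draw]
FD 10.4: (-13.99,-4.99) -> (-21.344,-12.344) [heading=225, draw]
FD 2.2: (-21.344,-12.344) -> (-22.9,-13.9) [heading=225, draw]
Final: pos=(-22.9,-13.9), heading=225, 5 segment(s) drawn

Answer: -22.9 -13.9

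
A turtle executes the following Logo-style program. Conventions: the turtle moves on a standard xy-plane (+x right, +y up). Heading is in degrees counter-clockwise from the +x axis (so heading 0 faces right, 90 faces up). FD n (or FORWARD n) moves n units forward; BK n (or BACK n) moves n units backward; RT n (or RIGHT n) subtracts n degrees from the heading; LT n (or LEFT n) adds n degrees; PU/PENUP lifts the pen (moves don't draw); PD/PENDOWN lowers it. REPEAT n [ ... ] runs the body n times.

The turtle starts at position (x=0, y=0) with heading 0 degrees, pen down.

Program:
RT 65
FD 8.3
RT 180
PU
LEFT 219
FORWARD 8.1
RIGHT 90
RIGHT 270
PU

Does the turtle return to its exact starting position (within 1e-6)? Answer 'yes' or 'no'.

Executing turtle program step by step:
Start: pos=(0,0), heading=0, pen down
RT 65: heading 0 -> 295
FD 8.3: (0,0) -> (3.508,-7.522) [heading=295, draw]
RT 180: heading 295 -> 115
PU: pen up
LT 219: heading 115 -> 334
FD 8.1: (3.508,-7.522) -> (10.788,-11.073) [heading=334, move]
RT 90: heading 334 -> 244
RT 270: heading 244 -> 334
PU: pen up
Final: pos=(10.788,-11.073), heading=334, 1 segment(s) drawn

Start position: (0, 0)
Final position: (10.788, -11.073)
Distance = 15.459; >= 1e-6 -> NOT closed

Answer: no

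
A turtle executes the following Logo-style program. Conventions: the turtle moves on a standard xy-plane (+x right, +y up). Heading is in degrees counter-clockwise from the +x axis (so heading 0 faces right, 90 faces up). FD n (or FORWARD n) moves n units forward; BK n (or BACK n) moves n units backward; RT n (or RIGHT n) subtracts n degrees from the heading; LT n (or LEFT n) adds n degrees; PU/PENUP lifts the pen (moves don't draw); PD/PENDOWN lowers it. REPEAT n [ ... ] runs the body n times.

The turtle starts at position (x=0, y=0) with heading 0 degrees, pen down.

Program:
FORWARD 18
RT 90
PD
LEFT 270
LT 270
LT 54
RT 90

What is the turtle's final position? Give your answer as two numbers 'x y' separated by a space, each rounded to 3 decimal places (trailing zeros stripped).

Answer: 18 0

Derivation:
Executing turtle program step by step:
Start: pos=(0,0), heading=0, pen down
FD 18: (0,0) -> (18,0) [heading=0, draw]
RT 90: heading 0 -> 270
PD: pen down
LT 270: heading 270 -> 180
LT 270: heading 180 -> 90
LT 54: heading 90 -> 144
RT 90: heading 144 -> 54
Final: pos=(18,0), heading=54, 1 segment(s) drawn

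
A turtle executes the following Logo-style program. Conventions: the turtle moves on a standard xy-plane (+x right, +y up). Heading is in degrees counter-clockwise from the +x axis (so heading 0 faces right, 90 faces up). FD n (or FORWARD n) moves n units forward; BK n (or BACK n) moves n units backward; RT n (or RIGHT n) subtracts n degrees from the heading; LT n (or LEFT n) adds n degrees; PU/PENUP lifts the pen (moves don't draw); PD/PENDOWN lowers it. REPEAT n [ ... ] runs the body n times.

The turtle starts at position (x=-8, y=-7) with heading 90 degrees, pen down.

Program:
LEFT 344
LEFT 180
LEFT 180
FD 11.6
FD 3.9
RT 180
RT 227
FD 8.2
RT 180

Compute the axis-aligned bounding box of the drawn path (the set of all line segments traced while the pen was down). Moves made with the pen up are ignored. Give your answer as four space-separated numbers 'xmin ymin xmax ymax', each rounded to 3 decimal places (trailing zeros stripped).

Answer: -8 -7 3.579 11.622

Derivation:
Executing turtle program step by step:
Start: pos=(-8,-7), heading=90, pen down
LT 344: heading 90 -> 74
LT 180: heading 74 -> 254
LT 180: heading 254 -> 74
FD 11.6: (-8,-7) -> (-4.803,4.151) [heading=74, draw]
FD 3.9: (-4.803,4.151) -> (-3.728,7.9) [heading=74, draw]
RT 180: heading 74 -> 254
RT 227: heading 254 -> 27
FD 8.2: (-3.728,7.9) -> (3.579,11.622) [heading=27, draw]
RT 180: heading 27 -> 207
Final: pos=(3.579,11.622), heading=207, 3 segment(s) drawn

Segment endpoints: x in {-8, -4.803, -3.728, 3.579}, y in {-7, 4.151, 7.9, 11.622}
xmin=-8, ymin=-7, xmax=3.579, ymax=11.622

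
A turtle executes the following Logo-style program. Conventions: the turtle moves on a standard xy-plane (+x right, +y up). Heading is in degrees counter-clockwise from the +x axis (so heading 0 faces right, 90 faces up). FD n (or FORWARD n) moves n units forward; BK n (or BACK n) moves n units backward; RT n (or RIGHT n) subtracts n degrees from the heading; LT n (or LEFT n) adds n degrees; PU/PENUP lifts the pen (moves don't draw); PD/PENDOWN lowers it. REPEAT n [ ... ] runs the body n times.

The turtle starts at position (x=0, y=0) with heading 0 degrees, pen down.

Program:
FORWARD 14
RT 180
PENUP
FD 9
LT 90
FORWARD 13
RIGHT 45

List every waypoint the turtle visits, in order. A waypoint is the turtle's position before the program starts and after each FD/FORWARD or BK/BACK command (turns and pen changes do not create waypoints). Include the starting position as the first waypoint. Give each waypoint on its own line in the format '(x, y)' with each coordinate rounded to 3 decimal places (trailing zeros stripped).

Executing turtle program step by step:
Start: pos=(0,0), heading=0, pen down
FD 14: (0,0) -> (14,0) [heading=0, draw]
RT 180: heading 0 -> 180
PU: pen up
FD 9: (14,0) -> (5,0) [heading=180, move]
LT 90: heading 180 -> 270
FD 13: (5,0) -> (5,-13) [heading=270, move]
RT 45: heading 270 -> 225
Final: pos=(5,-13), heading=225, 1 segment(s) drawn
Waypoints (4 total):
(0, 0)
(14, 0)
(5, 0)
(5, -13)

Answer: (0, 0)
(14, 0)
(5, 0)
(5, -13)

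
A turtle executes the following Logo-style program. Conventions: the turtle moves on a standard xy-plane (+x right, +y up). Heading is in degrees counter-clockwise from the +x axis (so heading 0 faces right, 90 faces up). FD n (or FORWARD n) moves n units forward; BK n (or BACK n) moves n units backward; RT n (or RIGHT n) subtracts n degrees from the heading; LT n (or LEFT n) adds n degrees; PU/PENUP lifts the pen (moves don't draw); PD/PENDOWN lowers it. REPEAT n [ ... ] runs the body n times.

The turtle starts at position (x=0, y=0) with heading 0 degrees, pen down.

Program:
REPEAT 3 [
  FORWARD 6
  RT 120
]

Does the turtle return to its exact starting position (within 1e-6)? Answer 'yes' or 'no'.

Executing turtle program step by step:
Start: pos=(0,0), heading=0, pen down
REPEAT 3 [
  -- iteration 1/3 --
  FD 6: (0,0) -> (6,0) [heading=0, draw]
  RT 120: heading 0 -> 240
  -- iteration 2/3 --
  FD 6: (6,0) -> (3,-5.196) [heading=240, draw]
  RT 120: heading 240 -> 120
  -- iteration 3/3 --
  FD 6: (3,-5.196) -> (0,0) [heading=120, draw]
  RT 120: heading 120 -> 0
]
Final: pos=(0,0), heading=0, 3 segment(s) drawn

Start position: (0, 0)
Final position: (0, 0)
Distance = 0; < 1e-6 -> CLOSED

Answer: yes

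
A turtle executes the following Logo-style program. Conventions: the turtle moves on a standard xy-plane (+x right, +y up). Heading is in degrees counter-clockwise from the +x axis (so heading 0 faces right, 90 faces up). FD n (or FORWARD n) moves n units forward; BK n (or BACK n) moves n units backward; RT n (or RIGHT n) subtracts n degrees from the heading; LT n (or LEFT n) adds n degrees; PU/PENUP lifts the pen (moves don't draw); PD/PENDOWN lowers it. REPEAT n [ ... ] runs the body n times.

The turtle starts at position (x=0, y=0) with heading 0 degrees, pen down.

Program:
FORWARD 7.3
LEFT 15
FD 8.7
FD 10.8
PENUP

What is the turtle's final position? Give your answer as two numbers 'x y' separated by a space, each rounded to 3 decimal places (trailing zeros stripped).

Answer: 26.136 5.047

Derivation:
Executing turtle program step by step:
Start: pos=(0,0), heading=0, pen down
FD 7.3: (0,0) -> (7.3,0) [heading=0, draw]
LT 15: heading 0 -> 15
FD 8.7: (7.3,0) -> (15.704,2.252) [heading=15, draw]
FD 10.8: (15.704,2.252) -> (26.136,5.047) [heading=15, draw]
PU: pen up
Final: pos=(26.136,5.047), heading=15, 3 segment(s) drawn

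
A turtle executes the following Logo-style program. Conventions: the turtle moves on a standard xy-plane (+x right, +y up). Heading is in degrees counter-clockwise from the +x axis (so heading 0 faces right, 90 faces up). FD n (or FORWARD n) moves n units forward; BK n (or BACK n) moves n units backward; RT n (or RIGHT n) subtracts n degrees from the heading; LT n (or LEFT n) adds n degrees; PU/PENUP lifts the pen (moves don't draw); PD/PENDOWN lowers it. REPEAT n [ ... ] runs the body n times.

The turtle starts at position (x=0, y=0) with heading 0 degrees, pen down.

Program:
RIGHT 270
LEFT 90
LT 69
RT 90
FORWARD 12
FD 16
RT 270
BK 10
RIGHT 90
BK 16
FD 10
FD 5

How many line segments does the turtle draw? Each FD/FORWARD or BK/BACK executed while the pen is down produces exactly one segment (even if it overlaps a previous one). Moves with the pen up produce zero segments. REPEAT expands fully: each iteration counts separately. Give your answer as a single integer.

Executing turtle program step by step:
Start: pos=(0,0), heading=0, pen down
RT 270: heading 0 -> 90
LT 90: heading 90 -> 180
LT 69: heading 180 -> 249
RT 90: heading 249 -> 159
FD 12: (0,0) -> (-11.203,4.3) [heading=159, draw]
FD 16: (-11.203,4.3) -> (-26.14,10.034) [heading=159, draw]
RT 270: heading 159 -> 249
BK 10: (-26.14,10.034) -> (-22.557,19.37) [heading=249, draw]
RT 90: heading 249 -> 159
BK 16: (-22.557,19.37) -> (-7.619,13.636) [heading=159, draw]
FD 10: (-7.619,13.636) -> (-16.955,17.22) [heading=159, draw]
FD 5: (-16.955,17.22) -> (-21.623,19.012) [heading=159, draw]
Final: pos=(-21.623,19.012), heading=159, 6 segment(s) drawn
Segments drawn: 6

Answer: 6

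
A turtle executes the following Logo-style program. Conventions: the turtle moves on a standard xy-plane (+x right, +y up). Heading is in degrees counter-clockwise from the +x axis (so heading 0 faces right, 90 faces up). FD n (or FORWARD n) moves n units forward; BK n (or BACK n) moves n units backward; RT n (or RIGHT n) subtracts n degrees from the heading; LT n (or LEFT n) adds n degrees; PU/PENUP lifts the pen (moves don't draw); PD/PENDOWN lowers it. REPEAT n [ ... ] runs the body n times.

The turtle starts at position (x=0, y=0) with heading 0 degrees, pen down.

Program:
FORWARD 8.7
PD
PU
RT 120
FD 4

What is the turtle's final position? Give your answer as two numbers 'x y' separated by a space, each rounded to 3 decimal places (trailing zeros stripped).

Answer: 6.7 -3.464

Derivation:
Executing turtle program step by step:
Start: pos=(0,0), heading=0, pen down
FD 8.7: (0,0) -> (8.7,0) [heading=0, draw]
PD: pen down
PU: pen up
RT 120: heading 0 -> 240
FD 4: (8.7,0) -> (6.7,-3.464) [heading=240, move]
Final: pos=(6.7,-3.464), heading=240, 1 segment(s) drawn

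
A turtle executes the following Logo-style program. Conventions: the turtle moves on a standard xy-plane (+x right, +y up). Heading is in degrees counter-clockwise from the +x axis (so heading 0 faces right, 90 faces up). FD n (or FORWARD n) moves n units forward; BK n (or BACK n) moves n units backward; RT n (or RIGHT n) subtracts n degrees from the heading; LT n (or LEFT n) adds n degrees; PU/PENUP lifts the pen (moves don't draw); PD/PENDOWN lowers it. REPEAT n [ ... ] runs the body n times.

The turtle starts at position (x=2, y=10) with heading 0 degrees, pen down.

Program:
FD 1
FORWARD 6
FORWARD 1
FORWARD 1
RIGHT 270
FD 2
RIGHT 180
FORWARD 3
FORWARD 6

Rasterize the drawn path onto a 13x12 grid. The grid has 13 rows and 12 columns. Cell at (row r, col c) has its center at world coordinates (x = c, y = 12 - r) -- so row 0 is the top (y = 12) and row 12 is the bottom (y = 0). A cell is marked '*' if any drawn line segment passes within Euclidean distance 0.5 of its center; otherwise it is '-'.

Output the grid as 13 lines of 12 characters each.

Segment 0: (2,10) -> (3,10)
Segment 1: (3,10) -> (9,10)
Segment 2: (9,10) -> (10,10)
Segment 3: (10,10) -> (11,10)
Segment 4: (11,10) -> (11,12)
Segment 5: (11,12) -> (11,9)
Segment 6: (11,9) -> (11,3)

Answer: -----------*
-----------*
--**********
-----------*
-----------*
-----------*
-----------*
-----------*
-----------*
-----------*
------------
------------
------------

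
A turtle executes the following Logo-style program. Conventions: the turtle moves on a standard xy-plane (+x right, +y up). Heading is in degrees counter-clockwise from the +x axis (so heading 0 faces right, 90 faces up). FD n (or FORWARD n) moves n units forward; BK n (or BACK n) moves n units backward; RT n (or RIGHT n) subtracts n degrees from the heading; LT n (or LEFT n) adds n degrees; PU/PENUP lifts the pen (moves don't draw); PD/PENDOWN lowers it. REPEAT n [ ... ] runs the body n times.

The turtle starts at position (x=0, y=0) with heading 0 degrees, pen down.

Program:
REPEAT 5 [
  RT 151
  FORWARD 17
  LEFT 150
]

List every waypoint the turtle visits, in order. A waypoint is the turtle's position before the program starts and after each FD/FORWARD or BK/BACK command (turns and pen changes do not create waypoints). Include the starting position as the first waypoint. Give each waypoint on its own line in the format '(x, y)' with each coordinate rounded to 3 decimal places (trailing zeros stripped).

Answer: (0, 0)
(-14.869, -8.242)
(-29.879, -16.223)
(-45.026, -23.941)
(-60.305, -31.393)
(-75.712, -38.577)

Derivation:
Executing turtle program step by step:
Start: pos=(0,0), heading=0, pen down
REPEAT 5 [
  -- iteration 1/5 --
  RT 151: heading 0 -> 209
  FD 17: (0,0) -> (-14.869,-8.242) [heading=209, draw]
  LT 150: heading 209 -> 359
  -- iteration 2/5 --
  RT 151: heading 359 -> 208
  FD 17: (-14.869,-8.242) -> (-29.879,-16.223) [heading=208, draw]
  LT 150: heading 208 -> 358
  -- iteration 3/5 --
  RT 151: heading 358 -> 207
  FD 17: (-29.879,-16.223) -> (-45.026,-23.941) [heading=207, draw]
  LT 150: heading 207 -> 357
  -- iteration 4/5 --
  RT 151: heading 357 -> 206
  FD 17: (-45.026,-23.941) -> (-60.305,-31.393) [heading=206, draw]
  LT 150: heading 206 -> 356
  -- iteration 5/5 --
  RT 151: heading 356 -> 205
  FD 17: (-60.305,-31.393) -> (-75.712,-38.577) [heading=205, draw]
  LT 150: heading 205 -> 355
]
Final: pos=(-75.712,-38.577), heading=355, 5 segment(s) drawn
Waypoints (6 total):
(0, 0)
(-14.869, -8.242)
(-29.879, -16.223)
(-45.026, -23.941)
(-60.305, -31.393)
(-75.712, -38.577)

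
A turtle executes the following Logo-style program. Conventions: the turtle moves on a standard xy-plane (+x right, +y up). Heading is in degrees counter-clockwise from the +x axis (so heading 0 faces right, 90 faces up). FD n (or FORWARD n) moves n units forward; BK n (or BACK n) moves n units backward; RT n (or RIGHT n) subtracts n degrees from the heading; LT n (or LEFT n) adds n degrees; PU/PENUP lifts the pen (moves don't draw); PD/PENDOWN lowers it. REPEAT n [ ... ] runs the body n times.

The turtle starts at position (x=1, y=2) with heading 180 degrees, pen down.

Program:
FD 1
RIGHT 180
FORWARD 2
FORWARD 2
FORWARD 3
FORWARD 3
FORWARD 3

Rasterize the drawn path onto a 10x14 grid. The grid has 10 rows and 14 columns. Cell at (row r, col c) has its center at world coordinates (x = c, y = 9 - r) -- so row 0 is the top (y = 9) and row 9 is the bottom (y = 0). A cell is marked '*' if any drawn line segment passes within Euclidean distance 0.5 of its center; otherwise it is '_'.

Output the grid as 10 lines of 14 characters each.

Segment 0: (1,2) -> (0,2)
Segment 1: (0,2) -> (2,2)
Segment 2: (2,2) -> (4,2)
Segment 3: (4,2) -> (7,2)
Segment 4: (7,2) -> (10,2)
Segment 5: (10,2) -> (13,2)

Answer: ______________
______________
______________
______________
______________
______________
______________
**************
______________
______________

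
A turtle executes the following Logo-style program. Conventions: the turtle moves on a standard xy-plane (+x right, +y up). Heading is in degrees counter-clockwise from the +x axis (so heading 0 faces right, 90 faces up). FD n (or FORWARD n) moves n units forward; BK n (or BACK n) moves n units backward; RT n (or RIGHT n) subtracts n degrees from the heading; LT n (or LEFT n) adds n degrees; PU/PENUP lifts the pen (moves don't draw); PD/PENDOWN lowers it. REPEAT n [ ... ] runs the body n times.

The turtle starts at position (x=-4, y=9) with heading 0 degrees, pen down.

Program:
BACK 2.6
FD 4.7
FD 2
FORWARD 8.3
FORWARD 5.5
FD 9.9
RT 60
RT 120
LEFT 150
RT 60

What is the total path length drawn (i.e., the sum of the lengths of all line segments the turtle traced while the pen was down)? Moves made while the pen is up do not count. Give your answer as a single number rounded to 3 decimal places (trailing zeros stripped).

Executing turtle program step by step:
Start: pos=(-4,9), heading=0, pen down
BK 2.6: (-4,9) -> (-6.6,9) [heading=0, draw]
FD 4.7: (-6.6,9) -> (-1.9,9) [heading=0, draw]
FD 2: (-1.9,9) -> (0.1,9) [heading=0, draw]
FD 8.3: (0.1,9) -> (8.4,9) [heading=0, draw]
FD 5.5: (8.4,9) -> (13.9,9) [heading=0, draw]
FD 9.9: (13.9,9) -> (23.8,9) [heading=0, draw]
RT 60: heading 0 -> 300
RT 120: heading 300 -> 180
LT 150: heading 180 -> 330
RT 60: heading 330 -> 270
Final: pos=(23.8,9), heading=270, 6 segment(s) drawn

Segment lengths:
  seg 1: (-4,9) -> (-6.6,9), length = 2.6
  seg 2: (-6.6,9) -> (-1.9,9), length = 4.7
  seg 3: (-1.9,9) -> (0.1,9), length = 2
  seg 4: (0.1,9) -> (8.4,9), length = 8.3
  seg 5: (8.4,9) -> (13.9,9), length = 5.5
  seg 6: (13.9,9) -> (23.8,9), length = 9.9
Total = 33

Answer: 33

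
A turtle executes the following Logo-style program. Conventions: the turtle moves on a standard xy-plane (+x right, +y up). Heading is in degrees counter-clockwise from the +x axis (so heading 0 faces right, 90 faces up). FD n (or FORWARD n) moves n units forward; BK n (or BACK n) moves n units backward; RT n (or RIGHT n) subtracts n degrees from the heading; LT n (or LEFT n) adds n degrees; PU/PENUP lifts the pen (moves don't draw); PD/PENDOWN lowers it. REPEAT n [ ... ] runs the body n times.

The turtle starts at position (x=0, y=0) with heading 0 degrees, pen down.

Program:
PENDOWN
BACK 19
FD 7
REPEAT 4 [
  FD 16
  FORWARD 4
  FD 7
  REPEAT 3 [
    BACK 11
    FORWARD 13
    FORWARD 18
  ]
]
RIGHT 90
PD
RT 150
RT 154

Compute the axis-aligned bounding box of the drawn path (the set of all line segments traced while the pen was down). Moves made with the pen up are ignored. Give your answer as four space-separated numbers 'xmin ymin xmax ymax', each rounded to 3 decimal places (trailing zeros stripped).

Answer: -19 0 336 0

Derivation:
Executing turtle program step by step:
Start: pos=(0,0), heading=0, pen down
PD: pen down
BK 19: (0,0) -> (-19,0) [heading=0, draw]
FD 7: (-19,0) -> (-12,0) [heading=0, draw]
REPEAT 4 [
  -- iteration 1/4 --
  FD 16: (-12,0) -> (4,0) [heading=0, draw]
  FD 4: (4,0) -> (8,0) [heading=0, draw]
  FD 7: (8,0) -> (15,0) [heading=0, draw]
  REPEAT 3 [
    -- iteration 1/3 --
    BK 11: (15,0) -> (4,0) [heading=0, draw]
    FD 13: (4,0) -> (17,0) [heading=0, draw]
    FD 18: (17,0) -> (35,0) [heading=0, draw]
    -- iteration 2/3 --
    BK 11: (35,0) -> (24,0) [heading=0, draw]
    FD 13: (24,0) -> (37,0) [heading=0, draw]
    FD 18: (37,0) -> (55,0) [heading=0, draw]
    -- iteration 3/3 --
    BK 11: (55,0) -> (44,0) [heading=0, draw]
    FD 13: (44,0) -> (57,0) [heading=0, draw]
    FD 18: (57,0) -> (75,0) [heading=0, draw]
  ]
  -- iteration 2/4 --
  FD 16: (75,0) -> (91,0) [heading=0, draw]
  FD 4: (91,0) -> (95,0) [heading=0, draw]
  FD 7: (95,0) -> (102,0) [heading=0, draw]
  REPEAT 3 [
    -- iteration 1/3 --
    BK 11: (102,0) -> (91,0) [heading=0, draw]
    FD 13: (91,0) -> (104,0) [heading=0, draw]
    FD 18: (104,0) -> (122,0) [heading=0, draw]
    -- iteration 2/3 --
    BK 11: (122,0) -> (111,0) [heading=0, draw]
    FD 13: (111,0) -> (124,0) [heading=0, draw]
    FD 18: (124,0) -> (142,0) [heading=0, draw]
    -- iteration 3/3 --
    BK 11: (142,0) -> (131,0) [heading=0, draw]
    FD 13: (131,0) -> (144,0) [heading=0, draw]
    FD 18: (144,0) -> (162,0) [heading=0, draw]
  ]
  -- iteration 3/4 --
  FD 16: (162,0) -> (178,0) [heading=0, draw]
  FD 4: (178,0) -> (182,0) [heading=0, draw]
  FD 7: (182,0) -> (189,0) [heading=0, draw]
  REPEAT 3 [
    -- iteration 1/3 --
    BK 11: (189,0) -> (178,0) [heading=0, draw]
    FD 13: (178,0) -> (191,0) [heading=0, draw]
    FD 18: (191,0) -> (209,0) [heading=0, draw]
    -- iteration 2/3 --
    BK 11: (209,0) -> (198,0) [heading=0, draw]
    FD 13: (198,0) -> (211,0) [heading=0, draw]
    FD 18: (211,0) -> (229,0) [heading=0, draw]
    -- iteration 3/3 --
    BK 11: (229,0) -> (218,0) [heading=0, draw]
    FD 13: (218,0) -> (231,0) [heading=0, draw]
    FD 18: (231,0) -> (249,0) [heading=0, draw]
  ]
  -- iteration 4/4 --
  FD 16: (249,0) -> (265,0) [heading=0, draw]
  FD 4: (265,0) -> (269,0) [heading=0, draw]
  FD 7: (269,0) -> (276,0) [heading=0, draw]
  REPEAT 3 [
    -- iteration 1/3 --
    BK 11: (276,0) -> (265,0) [heading=0, draw]
    FD 13: (265,0) -> (278,0) [heading=0, draw]
    FD 18: (278,0) -> (296,0) [heading=0, draw]
    -- iteration 2/3 --
    BK 11: (296,0) -> (285,0) [heading=0, draw]
    FD 13: (285,0) -> (298,0) [heading=0, draw]
    FD 18: (298,0) -> (316,0) [heading=0, draw]
    -- iteration 3/3 --
    BK 11: (316,0) -> (305,0) [heading=0, draw]
    FD 13: (305,0) -> (318,0) [heading=0, draw]
    FD 18: (318,0) -> (336,0) [heading=0, draw]
  ]
]
RT 90: heading 0 -> 270
PD: pen down
RT 150: heading 270 -> 120
RT 154: heading 120 -> 326
Final: pos=(336,0), heading=326, 50 segment(s) drawn

Segment endpoints: x in {-19, -12, 0, 4, 8, 15, 17, 24, 35, 37, 44, 55, 57, 75, 91, 95, 102, 104, 111, 122, 124, 131, 142, 144, 162, 178, 182, 189, 191, 198, 209, 211, 218, 229, 231, 249, 265, 269, 276, 278, 285, 296, 298, 305, 316, 318, 336}, y in {0}
xmin=-19, ymin=0, xmax=336, ymax=0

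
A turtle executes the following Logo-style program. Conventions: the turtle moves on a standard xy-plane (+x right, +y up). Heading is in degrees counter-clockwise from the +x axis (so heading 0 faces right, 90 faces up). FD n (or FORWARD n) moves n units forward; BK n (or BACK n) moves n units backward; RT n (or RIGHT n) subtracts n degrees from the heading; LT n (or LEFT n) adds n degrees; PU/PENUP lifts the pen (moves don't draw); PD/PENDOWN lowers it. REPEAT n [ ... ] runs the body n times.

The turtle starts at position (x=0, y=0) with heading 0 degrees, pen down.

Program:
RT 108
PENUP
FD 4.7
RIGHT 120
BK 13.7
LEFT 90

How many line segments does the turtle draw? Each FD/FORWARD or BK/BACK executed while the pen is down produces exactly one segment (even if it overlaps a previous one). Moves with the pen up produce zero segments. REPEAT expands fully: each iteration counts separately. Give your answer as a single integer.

Executing turtle program step by step:
Start: pos=(0,0), heading=0, pen down
RT 108: heading 0 -> 252
PU: pen up
FD 4.7: (0,0) -> (-1.452,-4.47) [heading=252, move]
RT 120: heading 252 -> 132
BK 13.7: (-1.452,-4.47) -> (7.715,-14.651) [heading=132, move]
LT 90: heading 132 -> 222
Final: pos=(7.715,-14.651), heading=222, 0 segment(s) drawn
Segments drawn: 0

Answer: 0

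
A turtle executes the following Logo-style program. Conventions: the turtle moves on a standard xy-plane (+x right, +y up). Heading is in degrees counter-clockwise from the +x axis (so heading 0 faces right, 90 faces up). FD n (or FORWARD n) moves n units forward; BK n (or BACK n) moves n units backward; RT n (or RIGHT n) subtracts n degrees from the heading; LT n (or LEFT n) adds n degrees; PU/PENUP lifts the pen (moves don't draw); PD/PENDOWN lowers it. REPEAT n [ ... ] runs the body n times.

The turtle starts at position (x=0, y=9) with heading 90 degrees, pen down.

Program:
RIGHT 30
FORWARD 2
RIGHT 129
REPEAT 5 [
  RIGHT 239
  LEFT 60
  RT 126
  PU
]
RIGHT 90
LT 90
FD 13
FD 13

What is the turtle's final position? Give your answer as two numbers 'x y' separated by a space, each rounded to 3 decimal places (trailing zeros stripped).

Executing turtle program step by step:
Start: pos=(0,9), heading=90, pen down
RT 30: heading 90 -> 60
FD 2: (0,9) -> (1,10.732) [heading=60, draw]
RT 129: heading 60 -> 291
REPEAT 5 [
  -- iteration 1/5 --
  RT 239: heading 291 -> 52
  LT 60: heading 52 -> 112
  RT 126: heading 112 -> 346
  PU: pen up
  -- iteration 2/5 --
  RT 239: heading 346 -> 107
  LT 60: heading 107 -> 167
  RT 126: heading 167 -> 41
  PU: pen up
  -- iteration 3/5 --
  RT 239: heading 41 -> 162
  LT 60: heading 162 -> 222
  RT 126: heading 222 -> 96
  PU: pen up
  -- iteration 4/5 --
  RT 239: heading 96 -> 217
  LT 60: heading 217 -> 277
  RT 126: heading 277 -> 151
  PU: pen up
  -- iteration 5/5 --
  RT 239: heading 151 -> 272
  LT 60: heading 272 -> 332
  RT 126: heading 332 -> 206
  PU: pen up
]
RT 90: heading 206 -> 116
LT 90: heading 116 -> 206
FD 13: (1,10.732) -> (-10.684,5.033) [heading=206, move]
FD 13: (-10.684,5.033) -> (-22.369,-0.666) [heading=206, move]
Final: pos=(-22.369,-0.666), heading=206, 1 segment(s) drawn

Answer: -22.369 -0.666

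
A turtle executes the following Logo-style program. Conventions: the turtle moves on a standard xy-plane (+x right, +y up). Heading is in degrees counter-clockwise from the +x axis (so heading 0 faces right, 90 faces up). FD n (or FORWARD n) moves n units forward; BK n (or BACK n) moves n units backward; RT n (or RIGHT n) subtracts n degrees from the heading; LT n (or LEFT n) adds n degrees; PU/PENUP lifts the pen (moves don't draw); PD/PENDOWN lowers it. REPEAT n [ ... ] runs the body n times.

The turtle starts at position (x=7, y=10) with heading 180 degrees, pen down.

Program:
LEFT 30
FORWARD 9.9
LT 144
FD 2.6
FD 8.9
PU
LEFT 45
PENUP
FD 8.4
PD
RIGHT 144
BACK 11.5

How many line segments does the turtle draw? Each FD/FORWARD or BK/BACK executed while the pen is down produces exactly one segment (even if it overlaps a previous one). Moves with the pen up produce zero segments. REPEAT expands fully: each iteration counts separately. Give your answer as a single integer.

Answer: 4

Derivation:
Executing turtle program step by step:
Start: pos=(7,10), heading=180, pen down
LT 30: heading 180 -> 210
FD 9.9: (7,10) -> (-1.574,5.05) [heading=210, draw]
LT 144: heading 210 -> 354
FD 2.6: (-1.574,5.05) -> (1.012,4.778) [heading=354, draw]
FD 8.9: (1.012,4.778) -> (9.863,3.848) [heading=354, draw]
PU: pen up
LT 45: heading 354 -> 39
PU: pen up
FD 8.4: (9.863,3.848) -> (16.391,9.134) [heading=39, move]
PD: pen down
RT 144: heading 39 -> 255
BK 11.5: (16.391,9.134) -> (19.368,20.242) [heading=255, draw]
Final: pos=(19.368,20.242), heading=255, 4 segment(s) drawn
Segments drawn: 4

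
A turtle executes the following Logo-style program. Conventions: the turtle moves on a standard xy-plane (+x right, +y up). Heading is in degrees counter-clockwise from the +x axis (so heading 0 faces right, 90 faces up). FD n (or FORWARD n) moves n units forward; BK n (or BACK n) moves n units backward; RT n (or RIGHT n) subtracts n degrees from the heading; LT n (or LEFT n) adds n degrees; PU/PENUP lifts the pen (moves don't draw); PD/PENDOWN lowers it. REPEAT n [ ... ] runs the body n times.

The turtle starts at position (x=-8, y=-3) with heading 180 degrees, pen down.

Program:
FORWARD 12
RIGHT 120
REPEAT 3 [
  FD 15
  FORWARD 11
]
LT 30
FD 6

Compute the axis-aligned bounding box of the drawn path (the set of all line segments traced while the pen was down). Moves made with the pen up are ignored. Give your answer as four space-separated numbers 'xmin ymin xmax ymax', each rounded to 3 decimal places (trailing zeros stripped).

Executing turtle program step by step:
Start: pos=(-8,-3), heading=180, pen down
FD 12: (-8,-3) -> (-20,-3) [heading=180, draw]
RT 120: heading 180 -> 60
REPEAT 3 [
  -- iteration 1/3 --
  FD 15: (-20,-3) -> (-12.5,9.99) [heading=60, draw]
  FD 11: (-12.5,9.99) -> (-7,19.517) [heading=60, draw]
  -- iteration 2/3 --
  FD 15: (-7,19.517) -> (0.5,32.507) [heading=60, draw]
  FD 11: (0.5,32.507) -> (6,42.033) [heading=60, draw]
  -- iteration 3/3 --
  FD 15: (6,42.033) -> (13.5,55.024) [heading=60, draw]
  FD 11: (13.5,55.024) -> (19,64.55) [heading=60, draw]
]
LT 30: heading 60 -> 90
FD 6: (19,64.55) -> (19,70.55) [heading=90, draw]
Final: pos=(19,70.55), heading=90, 8 segment(s) drawn

Segment endpoints: x in {-20, -12.5, -8, -7, 0.5, 6, 13.5, 19}, y in {-3, -3, 9.99, 19.517, 32.507, 42.033, 55.024, 64.55, 70.55}
xmin=-20, ymin=-3, xmax=19, ymax=70.55

Answer: -20 -3 19 70.55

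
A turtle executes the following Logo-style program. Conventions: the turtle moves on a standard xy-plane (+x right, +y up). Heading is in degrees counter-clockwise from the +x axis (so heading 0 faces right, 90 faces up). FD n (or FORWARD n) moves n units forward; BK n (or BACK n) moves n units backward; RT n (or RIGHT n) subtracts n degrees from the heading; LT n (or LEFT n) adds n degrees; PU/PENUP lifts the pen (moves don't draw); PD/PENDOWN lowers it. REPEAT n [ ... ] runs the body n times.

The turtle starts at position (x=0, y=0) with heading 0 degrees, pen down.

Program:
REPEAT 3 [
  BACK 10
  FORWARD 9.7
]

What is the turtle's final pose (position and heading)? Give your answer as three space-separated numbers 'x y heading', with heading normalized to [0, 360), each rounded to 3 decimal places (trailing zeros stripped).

Executing turtle program step by step:
Start: pos=(0,0), heading=0, pen down
REPEAT 3 [
  -- iteration 1/3 --
  BK 10: (0,0) -> (-10,0) [heading=0, draw]
  FD 9.7: (-10,0) -> (-0.3,0) [heading=0, draw]
  -- iteration 2/3 --
  BK 10: (-0.3,0) -> (-10.3,0) [heading=0, draw]
  FD 9.7: (-10.3,0) -> (-0.6,0) [heading=0, draw]
  -- iteration 3/3 --
  BK 10: (-0.6,0) -> (-10.6,0) [heading=0, draw]
  FD 9.7: (-10.6,0) -> (-0.9,0) [heading=0, draw]
]
Final: pos=(-0.9,0), heading=0, 6 segment(s) drawn

Answer: -0.9 0 0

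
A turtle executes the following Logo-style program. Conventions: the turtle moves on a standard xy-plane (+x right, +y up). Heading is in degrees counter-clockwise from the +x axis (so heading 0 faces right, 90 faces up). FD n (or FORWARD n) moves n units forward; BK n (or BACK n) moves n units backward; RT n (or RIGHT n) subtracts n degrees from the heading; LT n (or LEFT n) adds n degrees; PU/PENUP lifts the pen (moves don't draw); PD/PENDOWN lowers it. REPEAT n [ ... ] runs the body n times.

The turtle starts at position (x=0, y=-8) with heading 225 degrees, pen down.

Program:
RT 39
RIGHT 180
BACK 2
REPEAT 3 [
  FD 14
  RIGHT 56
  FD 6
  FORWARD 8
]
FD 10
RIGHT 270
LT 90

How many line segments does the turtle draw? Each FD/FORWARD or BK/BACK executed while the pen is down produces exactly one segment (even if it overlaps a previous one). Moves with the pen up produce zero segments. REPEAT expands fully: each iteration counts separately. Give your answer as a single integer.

Executing turtle program step by step:
Start: pos=(0,-8), heading=225, pen down
RT 39: heading 225 -> 186
RT 180: heading 186 -> 6
BK 2: (0,-8) -> (-1.989,-8.209) [heading=6, draw]
REPEAT 3 [
  -- iteration 1/3 --
  FD 14: (-1.989,-8.209) -> (11.934,-6.746) [heading=6, draw]
  RT 56: heading 6 -> 310
  FD 6: (11.934,-6.746) -> (15.791,-11.342) [heading=310, draw]
  FD 8: (15.791,-11.342) -> (20.933,-17.47) [heading=310, draw]
  -- iteration 2/3 --
  FD 14: (20.933,-17.47) -> (29.932,-28.195) [heading=310, draw]
  RT 56: heading 310 -> 254
  FD 6: (29.932,-28.195) -> (28.278,-33.962) [heading=254, draw]
  FD 8: (28.278,-33.962) -> (26.073,-41.653) [heading=254, draw]
  -- iteration 3/3 --
  FD 14: (26.073,-41.653) -> (22.214,-55.11) [heading=254, draw]
  RT 56: heading 254 -> 198
  FD 6: (22.214,-55.11) -> (16.508,-56.964) [heading=198, draw]
  FD 8: (16.508,-56.964) -> (8.9,-59.436) [heading=198, draw]
]
FD 10: (8.9,-59.436) -> (-0.611,-62.527) [heading=198, draw]
RT 270: heading 198 -> 288
LT 90: heading 288 -> 18
Final: pos=(-0.611,-62.527), heading=18, 11 segment(s) drawn
Segments drawn: 11

Answer: 11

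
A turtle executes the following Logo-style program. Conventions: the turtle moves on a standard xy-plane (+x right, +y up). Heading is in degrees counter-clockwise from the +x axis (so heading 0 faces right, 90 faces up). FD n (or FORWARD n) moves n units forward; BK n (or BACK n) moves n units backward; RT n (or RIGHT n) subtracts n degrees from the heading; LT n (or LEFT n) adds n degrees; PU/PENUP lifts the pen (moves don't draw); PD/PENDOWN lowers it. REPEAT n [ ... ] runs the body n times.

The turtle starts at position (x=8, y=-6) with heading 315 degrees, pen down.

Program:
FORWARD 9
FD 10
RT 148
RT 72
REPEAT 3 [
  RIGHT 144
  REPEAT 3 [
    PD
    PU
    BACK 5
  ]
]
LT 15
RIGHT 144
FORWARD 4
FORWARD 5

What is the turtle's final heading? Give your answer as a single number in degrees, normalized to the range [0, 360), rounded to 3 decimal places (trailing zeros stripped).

Executing turtle program step by step:
Start: pos=(8,-6), heading=315, pen down
FD 9: (8,-6) -> (14.364,-12.364) [heading=315, draw]
FD 10: (14.364,-12.364) -> (21.435,-19.435) [heading=315, draw]
RT 148: heading 315 -> 167
RT 72: heading 167 -> 95
REPEAT 3 [
  -- iteration 1/3 --
  RT 144: heading 95 -> 311
  REPEAT 3 [
    -- iteration 1/3 --
    PD: pen down
    PU: pen up
    BK 5: (21.435,-19.435) -> (18.155,-15.661) [heading=311, move]
    -- iteration 2/3 --
    PD: pen down
    PU: pen up
    BK 5: (18.155,-15.661) -> (14.874,-11.888) [heading=311, move]
    -- iteration 3/3 --
    PD: pen down
    PU: pen up
    BK 5: (14.874,-11.888) -> (11.594,-8.114) [heading=311, move]
  ]
  -- iteration 2/3 --
  RT 144: heading 311 -> 167
  REPEAT 3 [
    -- iteration 1/3 --
    PD: pen down
    PU: pen up
    BK 5: (11.594,-8.114) -> (16.466,-9.239) [heading=167, move]
    -- iteration 2/3 --
    PD: pen down
    PU: pen up
    BK 5: (16.466,-9.239) -> (21.338,-10.364) [heading=167, move]
    -- iteration 3/3 --
    PD: pen down
    PU: pen up
    BK 5: (21.338,-10.364) -> (26.21,-11.489) [heading=167, move]
  ]
  -- iteration 3/3 --
  RT 144: heading 167 -> 23
  REPEAT 3 [
    -- iteration 1/3 --
    PD: pen down
    PU: pen up
    BK 5: (26.21,-11.489) -> (21.607,-13.442) [heading=23, move]
    -- iteration 2/3 --
    PD: pen down
    PU: pen up
    BK 5: (21.607,-13.442) -> (17.005,-15.396) [heading=23, move]
    -- iteration 3/3 --
    PD: pen down
    PU: pen up
    BK 5: (17.005,-15.396) -> (12.402,-17.35) [heading=23, move]
  ]
]
LT 15: heading 23 -> 38
RT 144: heading 38 -> 254
FD 4: (12.402,-17.35) -> (11.3,-21.195) [heading=254, move]
FD 5: (11.3,-21.195) -> (9.921,-26.001) [heading=254, move]
Final: pos=(9.921,-26.001), heading=254, 2 segment(s) drawn

Answer: 254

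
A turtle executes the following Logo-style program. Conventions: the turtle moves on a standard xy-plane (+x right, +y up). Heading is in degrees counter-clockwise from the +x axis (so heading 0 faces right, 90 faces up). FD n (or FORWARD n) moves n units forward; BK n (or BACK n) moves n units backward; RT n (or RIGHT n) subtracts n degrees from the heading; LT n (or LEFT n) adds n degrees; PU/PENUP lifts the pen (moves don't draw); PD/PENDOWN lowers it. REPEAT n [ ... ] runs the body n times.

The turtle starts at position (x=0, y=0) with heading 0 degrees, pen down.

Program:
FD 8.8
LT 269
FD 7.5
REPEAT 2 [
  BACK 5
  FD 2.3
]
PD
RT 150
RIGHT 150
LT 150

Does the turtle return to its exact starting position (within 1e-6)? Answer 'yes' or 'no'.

Answer: no

Derivation:
Executing turtle program step by step:
Start: pos=(0,0), heading=0, pen down
FD 8.8: (0,0) -> (8.8,0) [heading=0, draw]
LT 269: heading 0 -> 269
FD 7.5: (8.8,0) -> (8.669,-7.499) [heading=269, draw]
REPEAT 2 [
  -- iteration 1/2 --
  BK 5: (8.669,-7.499) -> (8.756,-2.5) [heading=269, draw]
  FD 2.3: (8.756,-2.5) -> (8.716,-4.799) [heading=269, draw]
  -- iteration 2/2 --
  BK 5: (8.716,-4.799) -> (8.803,0.2) [heading=269, draw]
  FD 2.3: (8.803,0.2) -> (8.763,-2.1) [heading=269, draw]
]
PD: pen down
RT 150: heading 269 -> 119
RT 150: heading 119 -> 329
LT 150: heading 329 -> 119
Final: pos=(8.763,-2.1), heading=119, 6 segment(s) drawn

Start position: (0, 0)
Final position: (8.763, -2.1)
Distance = 9.011; >= 1e-6 -> NOT closed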